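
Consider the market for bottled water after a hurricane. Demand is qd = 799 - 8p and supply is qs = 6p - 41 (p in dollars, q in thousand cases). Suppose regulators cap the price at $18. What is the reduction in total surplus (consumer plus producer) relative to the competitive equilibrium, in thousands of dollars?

Setting quantity demanded equal to quantity supplied, 799 - 8p = 6p - 41, gives p* = 60 and q* = 319.
The ceiling of 18 is below the equilibrium price 60, so it binds.
At p = 18: qd = 799 - 8·18 = 655 and qs = 6·18 - 41 = 67.
Quantity traded falls to 67. At q = 67 the demand price is (799 - 67)/8 = 91.5 and the supply price is (41 + 67)/6 = 18.
Deadweight loss = ½ · (91.5 - 18) · (319 - 67) = ½ · 73.5 · 252 = 9261.

9261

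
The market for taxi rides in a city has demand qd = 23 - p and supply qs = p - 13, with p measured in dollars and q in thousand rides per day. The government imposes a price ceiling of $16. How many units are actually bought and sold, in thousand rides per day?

3

Setting quantity demanded equal to quantity supplied, 23 - p = p - 13, gives p* = 18 and q* = 5.
The ceiling of 16 is below the equilibrium price 18, so it binds.
At p = 16: qd = 23 - 16 = 7 and qs = 16 - 13 = 3.
The quantity actually transacted is the short side, supply: 3.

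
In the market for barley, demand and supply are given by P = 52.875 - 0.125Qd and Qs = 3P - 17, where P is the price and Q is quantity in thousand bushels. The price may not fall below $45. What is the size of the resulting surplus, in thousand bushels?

Rearranging demand gives Qd = 423 - 8P. Without the control the market clears where 423 - 8P = 3P - 17, i.e. P* = 40 and Q* = 103.
The floor of 45 is above the equilibrium price 40, so it binds.
At P = 45: Qd = 423 - 8·45 = 63 and Qs = 3·45 - 17 = 118.
Surplus = Qs - Qd = 118 - 63 = 55.

55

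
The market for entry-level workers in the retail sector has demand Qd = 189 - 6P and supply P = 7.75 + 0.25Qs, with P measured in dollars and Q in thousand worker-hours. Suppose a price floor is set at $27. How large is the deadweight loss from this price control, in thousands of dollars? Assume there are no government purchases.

Rearranging supply gives Qs = 4P - 31. Without the control the market clears where 189 - 6P = 4P - 31, i.e. P* = 22 and Q* = 57.
Since 27 > 22, the floor is binding.
At P = 27: Qd = 189 - 6·27 = 27 and Qs = 4·27 - 31 = 77.
Quantity traded falls to 27. At Q = 27 the demand price is (189 - 27)/6 = 27 and the supply price is (31 + 27)/4 = 14.5.
Deadweight loss = ½ · (27 - 14.5) · (57 - 27) = ½ · 12.5 · 30 = 187.5.

187.5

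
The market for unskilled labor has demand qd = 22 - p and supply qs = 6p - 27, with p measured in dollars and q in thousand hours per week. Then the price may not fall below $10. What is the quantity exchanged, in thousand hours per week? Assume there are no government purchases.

12

In a free market, 22 - p = 6p - 27 gives the equilibrium p* = 7, q* = 15.
Since 10 > 7, the floor is binding.
At p = 10: qd = 22 - 10 = 12 and qs = 6·10 - 27 = 33.
The quantity actually transacted is the short side, demand: 12.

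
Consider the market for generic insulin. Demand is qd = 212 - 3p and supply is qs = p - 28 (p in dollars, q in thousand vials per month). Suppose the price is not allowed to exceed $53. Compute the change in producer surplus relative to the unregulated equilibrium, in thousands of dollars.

Without the control the market clears where 212 - 3p = p - 28, i.e. p* = 60 and q* = 32.
The ceiling of 53 is below the equilibrium price 60, so it binds.
At p = 53: qd = 212 - 3·53 = 53 and qs = 53 - 28 = 25.
Producer surplus without the control is ½ · (60 - 28) · 32 = 512.
With the ceiling, producers sell 25 units at 53, so PS = ½ · (53 - 28) · 25 = 312.5.
Change in producer surplus = 312.5 - 512 = -199.5.

-199.5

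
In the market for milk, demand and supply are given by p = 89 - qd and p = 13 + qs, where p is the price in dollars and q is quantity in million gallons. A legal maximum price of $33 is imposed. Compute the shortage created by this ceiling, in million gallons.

Rearranging demand gives qd = 89 - p; rearranging supply gives qs = p - 13. Setting quantity demanded equal to quantity supplied, 89 - p = p - 13, gives p* = 51 and q* = 38.
Since 33 < 51, the ceiling is binding.
At p = 33: qd = 89 - 33 = 56 and qs = 33 - 13 = 20.
Shortage = qd - qs = 56 - 20 = 36.

36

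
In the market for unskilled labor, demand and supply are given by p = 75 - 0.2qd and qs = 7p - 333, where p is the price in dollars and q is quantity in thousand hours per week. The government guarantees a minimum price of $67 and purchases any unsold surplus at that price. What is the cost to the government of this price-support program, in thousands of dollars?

6432

Rearranging demand gives qd = 375 - 5p. Setting quantity demanded equal to quantity supplied, 375 - 5p = 7p - 333, gives p* = 59 and q* = 80.
Since 67 > 59, the floor is binding.
At p = 67: qd = 375 - 5·67 = 40 and qs = 7·67 - 333 = 136.
Surplus = qs - qd = 96.
Government expenditure = surplus × support price = 96 × 67 = 6432.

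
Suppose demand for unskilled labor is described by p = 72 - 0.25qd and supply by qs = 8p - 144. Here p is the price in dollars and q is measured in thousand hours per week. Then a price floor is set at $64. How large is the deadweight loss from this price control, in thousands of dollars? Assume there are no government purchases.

2352

Rearranging demand gives qd = 288 - 4p. Setting quantity demanded equal to quantity supplied, 288 - 4p = 8p - 144, gives p* = 36 and q* = 144.
Since 64 > 36, the floor is binding.
At p = 64: qd = 288 - 4·64 = 32 and qs = 8·64 - 144 = 368.
Quantity traded falls to 32. At q = 32 the demand price is (288 - 32)/4 = 64 and the supply price is (144 + 32)/8 = 22.
Deadweight loss = ½ · (64 - 22) · (144 - 32) = ½ · 42 · 112 = 2352.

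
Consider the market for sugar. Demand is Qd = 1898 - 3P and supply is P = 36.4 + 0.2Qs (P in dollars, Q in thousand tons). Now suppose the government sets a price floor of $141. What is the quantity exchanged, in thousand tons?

1118

Rearranging supply gives Qs = 5P - 182. Without the control the market clears where 1898 - 3P = 5P - 182, i.e. P* = 260 and Q* = 1118.
The floor of 141 is below the equilibrium price 260, so it is not binding; the market clears at P* = 260, Q* = 1118.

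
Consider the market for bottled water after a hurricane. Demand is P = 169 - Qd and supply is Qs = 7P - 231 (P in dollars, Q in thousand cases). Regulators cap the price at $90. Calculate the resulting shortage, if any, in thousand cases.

0

Rearranging demand gives Qd = 169 - P. Setting quantity demanded equal to quantity supplied, 169 - P = 7P - 231, gives P* = 50 and Q* = 119.
Since 90 is above P* = 50, the ceiling does not bind and the free-market outcome prevails.
Since the control does not bind, there is no shortage.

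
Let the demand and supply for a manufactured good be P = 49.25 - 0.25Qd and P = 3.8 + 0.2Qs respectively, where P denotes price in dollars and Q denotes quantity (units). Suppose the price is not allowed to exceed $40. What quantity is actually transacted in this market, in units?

Rearranging demand gives Qd = 197 - 4P; rearranging supply gives Qs = 5P - 19. Without the control the market clears where 197 - 4P = 5P - 19, i.e. P* = 24 and Q* = 101.
Since 40 is above P* = 24, the ceiling does not bind and the free-market outcome prevails.

101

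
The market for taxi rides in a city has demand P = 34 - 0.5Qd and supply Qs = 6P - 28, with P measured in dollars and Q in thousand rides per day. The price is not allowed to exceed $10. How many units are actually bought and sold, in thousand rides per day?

32

Rearranging demand gives Qd = 68 - 2P. Without the control the market clears where 68 - 2P = 6P - 28, i.e. P* = 12 and Q* = 44.
Since 10 < 12, the ceiling is binding.
At P = 10: Qd = 68 - 2·10 = 48 and Qs = 6·10 - 28 = 32.
The quantity actually transacted is the short side, supply: 32.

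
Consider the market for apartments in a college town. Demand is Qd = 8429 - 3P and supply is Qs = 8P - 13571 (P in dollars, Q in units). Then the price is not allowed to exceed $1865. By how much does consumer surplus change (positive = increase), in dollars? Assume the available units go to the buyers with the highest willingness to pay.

In a free market, 8429 - 3P = 8P - 13571 gives the equilibrium P* = 2000, Q* = 2429.
Since 1865 < 2000, the ceiling is binding.
At P = 1865: Qd = 8429 - 3·1865 = 2834 and Qs = 8·1865 - 13571 = 1349.
Consumer surplus without the control is ½ · (8429/3 - 2000) · 2429 = 5900041/6.
With the ceiling, 1349 units are sold at 1865 (assume they go to the highest-value buyers). The demand price at Q = 1349 is 2360, so CS = ½ · [(8429/3 - 1865) + (2360 - 1865)] · 1349 = 5826331/6.
Change in consumer surplus = 5826331/6 - 5900041/6 = -12285.

-12285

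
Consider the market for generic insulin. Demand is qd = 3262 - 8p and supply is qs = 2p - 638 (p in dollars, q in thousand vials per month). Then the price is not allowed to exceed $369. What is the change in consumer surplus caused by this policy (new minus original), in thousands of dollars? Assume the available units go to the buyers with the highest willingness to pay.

Setting quantity demanded equal to quantity supplied, 3262 - 8p = 2p - 638, gives p* = 390 and q* = 142.
Because the ceiling (369) lies below the market-clearing price, it is binding.
At p = 369: qd = 3262 - 8·369 = 310 and qs = 2·369 - 638 = 100.
Consumer surplus without the control is ½ · (407.75 - 390) · 142 = 1260.25.
With the ceiling, 100 units are sold at 369 (assume they go to the highest-value buyers). The demand price at q = 100 is 395.25, so CS = ½ · [(407.75 - 369) + (395.25 - 369)] · 100 = 3250.
Change in consumer surplus = 3250 - 1260.25 = 1989.75.

1989.75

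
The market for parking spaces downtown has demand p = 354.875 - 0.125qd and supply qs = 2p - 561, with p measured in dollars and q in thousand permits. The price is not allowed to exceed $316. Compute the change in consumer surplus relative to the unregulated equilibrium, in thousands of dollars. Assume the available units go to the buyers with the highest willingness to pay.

Rearranging demand gives qd = 2839 - 8p. Without the control the market clears where 2839 - 8p = 2p - 561, i.e. p* = 340 and q* = 119.
The ceiling of 316 is below the equilibrium price 340, so it binds.
At p = 316: qd = 2839 - 8·316 = 311 and qs = 2·316 - 561 = 71.
Consumer surplus without the control is ½ · (354.875 - 340) · 119 = 885.0625.
With the ceiling, 71 units are sold at 316 (assume they go to the highest-value buyers). The demand price at q = 71 is 346, so CS = ½ · [(354.875 - 316) + (346 - 316)] · 71 = 2445.0625.
Change in consumer surplus = 2445.0625 - 885.0625 = 1560.

1560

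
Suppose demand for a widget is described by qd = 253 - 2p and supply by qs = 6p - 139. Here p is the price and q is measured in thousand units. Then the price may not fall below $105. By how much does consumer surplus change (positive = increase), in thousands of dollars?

Equilibrium: 253 - 2p = 6p - 139, so 392 = 8p and p* = 49, q* = 155.
The floor of 105 is above the equilibrium price 49, so it binds.
At p = 105: qd = 253 - 2·105 = 43 and qs = 6·105 - 139 = 491.
Consumer surplus without the control is ½ · (126.5 - 49) · 155 = 6006.25.
With the floor, consumers buy 43 units at 105, so CS = ½ · (126.5 - 105) · 43 = 462.25.
Change in consumer surplus = 462.25 - 6006.25 = -5544.

-5544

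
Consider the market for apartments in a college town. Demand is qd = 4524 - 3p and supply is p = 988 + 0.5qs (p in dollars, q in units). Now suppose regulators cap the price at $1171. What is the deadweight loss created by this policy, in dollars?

Rearranging supply gives qs = 2p - 1976. Setting quantity demanded equal to quantity supplied, 4524 - 3p = 2p - 1976, gives p* = 1300 and q* = 624.
Because the ceiling (1171) lies below the market-clearing price, it is binding.
At p = 1171: qd = 4524 - 3·1171 = 1011 and qs = 2·1171 - 1976 = 366.
Quantity traded falls to 366. At q = 366 the demand price is (4524 - 366)/3 = 1386 and the supply price is (1976 + 366)/2 = 1171.
Deadweight loss = ½ · (1386 - 1171) · (624 - 366) = ½ · 215 · 258 = 27735.

27735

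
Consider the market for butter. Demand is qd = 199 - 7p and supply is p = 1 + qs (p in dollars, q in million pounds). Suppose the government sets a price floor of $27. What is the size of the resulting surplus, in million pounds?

Rearranging supply gives qs = p - 1. Equilibrium: 199 - 7p = p - 1, so 200 = 8p and p* = 25, q* = 24.
The floor of 27 is above the equilibrium price 25, so it binds.
At p = 27: qd = 199 - 7·27 = 10 and qs = 27 - 1 = 26.
Surplus = qs - qd = 26 - 10 = 16.

16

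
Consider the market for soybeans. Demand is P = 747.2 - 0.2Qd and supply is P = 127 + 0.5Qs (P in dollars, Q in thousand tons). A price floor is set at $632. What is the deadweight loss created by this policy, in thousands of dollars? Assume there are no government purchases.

33635

Rearranging demand gives Qd = 3736 - 5P; rearranging supply gives Qs = 2P - 254. In a free market, 3736 - 5P = 2P - 254 gives the equilibrium P* = 570, Q* = 886.
Since 632 > 570, the floor is binding.
At P = 632: Qd = 3736 - 5·632 = 576 and Qs = 2·632 - 254 = 1010.
Quantity traded falls to 576. At Q = 576 the demand price is (3736 - 576)/5 = 632 and the supply price is (254 + 576)/2 = 415.
Deadweight loss = ½ · (632 - 415) · (886 - 576) = ½ · 217 · 310 = 33635.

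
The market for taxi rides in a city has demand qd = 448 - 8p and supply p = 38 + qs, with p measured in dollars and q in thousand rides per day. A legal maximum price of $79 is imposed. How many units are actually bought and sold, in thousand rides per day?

16

Rearranging supply gives qs = p - 38. Setting quantity demanded equal to quantity supplied, 448 - 8p = p - 38, gives p* = 54 and q* = 16.
The ceiling of 79 is above the equilibrium price 54, so it is not binding; the market clears at p* = 54, q* = 16.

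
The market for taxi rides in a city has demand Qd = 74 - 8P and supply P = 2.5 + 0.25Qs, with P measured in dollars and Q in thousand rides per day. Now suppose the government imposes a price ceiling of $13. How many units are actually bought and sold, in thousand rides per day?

Rearranging supply gives Qs = 4P - 10. Equilibrium: 74 - 8P = 4P - 10, so 84 = 12P and P* = 7, Q* = 18.
The ceiling of 13 is above the equilibrium price 7, so it is not binding; the market clears at P* = 7, Q* = 18.

18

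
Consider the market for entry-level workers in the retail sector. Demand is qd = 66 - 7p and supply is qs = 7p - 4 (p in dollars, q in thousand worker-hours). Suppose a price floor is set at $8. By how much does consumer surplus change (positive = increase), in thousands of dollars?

-61.5

Equilibrium: 66 - 7p = 7p - 4, so 70 = 14p and p* = 5, q* = 31.
The floor of 8 is above the equilibrium price 5, so it binds.
At p = 8: qd = 66 - 7·8 = 10 and qs = 7·8 - 4 = 52.
Consumer surplus without the control is ½ · (66/7 - 5) · 31 = 961/14.
With the floor, consumers buy 10 units at 8, so CS = ½ · (66/7 - 8) · 10 = 50/7.
Change in consumer surplus = 50/7 - 961/14 = -61.5.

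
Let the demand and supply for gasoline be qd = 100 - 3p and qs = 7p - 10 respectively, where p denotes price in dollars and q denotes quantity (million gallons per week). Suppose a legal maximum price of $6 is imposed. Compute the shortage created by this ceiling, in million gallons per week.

50

Without the control the market clears where 100 - 3p = 7p - 10, i.e. p* = 11 and q* = 67.
The ceiling of 6 is below the equilibrium price 11, so it binds.
At p = 6: qd = 100 - 3·6 = 82 and qs = 7·6 - 10 = 32.
Shortage = qd - qs = 82 - 32 = 50.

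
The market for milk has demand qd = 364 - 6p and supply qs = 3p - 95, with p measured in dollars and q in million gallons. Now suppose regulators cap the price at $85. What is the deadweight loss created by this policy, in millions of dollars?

Without the control the market clears where 364 - 6p = 3p - 95, i.e. p* = 51 and q* = 58.
The ceiling of 85 is above the equilibrium price 51, so it is not binding; the market clears at p* = 51, q* = 58.
Since the control does not bind, no trades are prevented and deadweight loss is zero.

0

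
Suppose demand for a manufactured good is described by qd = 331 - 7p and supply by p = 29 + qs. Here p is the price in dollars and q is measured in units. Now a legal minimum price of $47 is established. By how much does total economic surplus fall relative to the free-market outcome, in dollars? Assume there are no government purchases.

112

Rearranging supply gives qs = p - 29. Equilibrium: 331 - 7p = p - 29, so 360 = 8p and p* = 45, q* = 16.
Because the floor (47) lies above the market-clearing price, it is binding.
At p = 47: qd = 331 - 7·47 = 2 and qs = 47 - 29 = 18.
Quantity traded falls to 2. At q = 2 the demand price is (331 - 2)/7 = 47 and the supply price is 29 + 2 = 31.
Deadweight loss = ½ · (47 - 31) · (16 - 2) = ½ · 16 · 14 = 112.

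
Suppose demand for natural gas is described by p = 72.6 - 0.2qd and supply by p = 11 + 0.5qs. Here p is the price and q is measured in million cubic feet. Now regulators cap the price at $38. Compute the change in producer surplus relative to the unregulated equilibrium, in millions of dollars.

-1207

Rearranging demand gives qd = 363 - 5p; rearranging supply gives qs = 2p - 22. In a free market, 363 - 5p = 2p - 22 gives the equilibrium p* = 55, q* = 88.
The ceiling of 38 is below the equilibrium price 55, so it binds.
At p = 38: qd = 363 - 5·38 = 173 and qs = 2·38 - 22 = 54.
Producer surplus without the control is ½ · (55 - 11) · 88 = 1936.
With the ceiling, producers sell 54 units at 38, so PS = ½ · (38 - 11) · 54 = 729.
Change in producer surplus = 729 - 1936 = -1207.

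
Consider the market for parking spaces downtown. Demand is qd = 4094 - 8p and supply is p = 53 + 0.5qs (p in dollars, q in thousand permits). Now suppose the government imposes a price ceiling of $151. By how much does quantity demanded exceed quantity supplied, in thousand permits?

2690

Rearranging supply gives qs = 2p - 106. In a free market, 4094 - 8p = 2p - 106 gives the equilibrium p* = 420, q* = 734.
The ceiling of 151 is below the equilibrium price 420, so it binds.
At p = 151: qd = 4094 - 8·151 = 2886 and qs = 2·151 - 106 = 196.
Shortage = qd - qs = 2886 - 196 = 2690.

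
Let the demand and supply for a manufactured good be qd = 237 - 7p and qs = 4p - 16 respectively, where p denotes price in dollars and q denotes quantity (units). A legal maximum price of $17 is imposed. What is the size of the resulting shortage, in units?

66

Equilibrium: 237 - 7p = 4p - 16, so 253 = 11p and p* = 23, q* = 76.
Since 17 < 23, the ceiling is binding.
At p = 17: qd = 237 - 7·17 = 118 and qs = 4·17 - 16 = 52.
Shortage = qd - qs = 118 - 52 = 66.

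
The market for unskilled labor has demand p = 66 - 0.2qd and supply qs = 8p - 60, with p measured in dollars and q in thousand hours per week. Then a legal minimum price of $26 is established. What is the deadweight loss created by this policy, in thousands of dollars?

0

Rearranging demand gives qd = 330 - 5p. Equilibrium: 330 - 5p = 8p - 60, so 390 = 13p and p* = 30, q* = 180.
The floor of 26 is below the equilibrium price 30, so it is not binding; the market clears at p* = 30, q* = 180.
Since the control does not bind, no trades are prevented and deadweight loss is zero.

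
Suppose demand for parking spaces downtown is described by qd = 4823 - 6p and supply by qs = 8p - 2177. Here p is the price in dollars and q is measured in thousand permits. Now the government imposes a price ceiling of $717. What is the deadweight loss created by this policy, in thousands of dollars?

0

Without the control the market clears where 4823 - 6p = 8p - 2177, i.e. p* = 500 and q* = 1823.
Since 717 is above p* = 500, the ceiling does not bind and the free-market outcome prevails.
Since the control does not bind, no trades are prevented and deadweight loss is zero.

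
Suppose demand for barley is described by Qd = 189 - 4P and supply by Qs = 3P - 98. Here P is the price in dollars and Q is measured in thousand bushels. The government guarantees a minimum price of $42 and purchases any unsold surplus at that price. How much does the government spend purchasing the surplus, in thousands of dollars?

Setting quantity demanded equal to quantity supplied, 189 - 4P = 3P - 98, gives P* = 41 and Q* = 25.
Since 42 > 41, the floor is binding.
At P = 42: Qd = 189 - 4·42 = 21 and Qs = 3·42 - 98 = 28.
Surplus = Qs - Qd = 7.
Government expenditure = surplus × support price = 7 × 42 = 294.

294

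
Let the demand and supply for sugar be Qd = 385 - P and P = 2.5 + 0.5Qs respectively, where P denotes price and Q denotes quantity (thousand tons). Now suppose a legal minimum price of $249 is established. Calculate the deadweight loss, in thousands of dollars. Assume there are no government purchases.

10620.75

Rearranging supply gives Qs = 2P - 5. Equilibrium: 385 - P = 2P - 5, so 390 = 3P and P* = 130, Q* = 255.
The floor of 249 is above the equilibrium price 130, so it binds.
At P = 249: Qd = 385 - 249 = 136 and Qs = 2·249 - 5 = 493.
Quantity traded falls to 136. At Q = 136 the demand price is 385 - 136 = 249 and the supply price is (5 + 136)/2 = 70.5.
Deadweight loss = ½ · (249 - 70.5) · (255 - 136) = ½ · 178.5 · 119 = 10620.75.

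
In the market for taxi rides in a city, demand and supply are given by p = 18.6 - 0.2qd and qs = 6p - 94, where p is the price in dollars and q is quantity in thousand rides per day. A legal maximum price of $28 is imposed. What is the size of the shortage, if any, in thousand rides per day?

0

Rearranging demand gives qd = 93 - 5p. Setting quantity demanded equal to quantity supplied, 93 - 5p = 6p - 94, gives p* = 17 and q* = 8.
Since 28 is above p* = 17, the ceiling does not bind and the free-market outcome prevails.
Since the control does not bind, there is no shortage.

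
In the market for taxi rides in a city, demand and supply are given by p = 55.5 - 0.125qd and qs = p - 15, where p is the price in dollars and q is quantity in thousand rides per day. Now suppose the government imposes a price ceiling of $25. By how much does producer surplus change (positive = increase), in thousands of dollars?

Rearranging demand gives qd = 444 - 8p. Without the control the market clears where 444 - 8p = p - 15, i.e. p* = 51 and q* = 36.
The ceiling of 25 is below the equilibrium price 51, so it binds.
At p = 25: qd = 444 - 8·25 = 244 and qs = 25 - 15 = 10.
Producer surplus without the control is ½ · (51 - 15) · 36 = 648.
With the ceiling, producers sell 10 units at 25, so PS = ½ · (25 - 15) · 10 = 50.
Change in producer surplus = 50 - 648 = -598.

-598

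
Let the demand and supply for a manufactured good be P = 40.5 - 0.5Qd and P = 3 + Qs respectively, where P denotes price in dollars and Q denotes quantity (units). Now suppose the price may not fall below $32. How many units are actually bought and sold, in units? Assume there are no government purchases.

Rearranging demand gives Qd = 81 - 2P; rearranging supply gives Qs = P - 3. Without the control the market clears where 81 - 2P = P - 3, i.e. P* = 28 and Q* = 25.
The floor of 32 is above the equilibrium price 28, so it binds.
At P = 32: Qd = 81 - 2·32 = 17 and Qs = 32 - 3 = 29.
The quantity actually transacted is the short side, demand: 17.

17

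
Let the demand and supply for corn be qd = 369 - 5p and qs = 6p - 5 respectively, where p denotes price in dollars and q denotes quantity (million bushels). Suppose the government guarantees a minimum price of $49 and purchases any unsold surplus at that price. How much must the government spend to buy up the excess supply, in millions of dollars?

8085

Without the control the market clears where 369 - 5p = 6p - 5, i.e. p* = 34 and q* = 199.
The floor of 49 is above the equilibrium price 34, so it binds.
At p = 49: qd = 369 - 5·49 = 124 and qs = 6·49 - 5 = 289.
Surplus = qs - qd = 165.
Government expenditure = surplus × support price = 165 × 49 = 8085.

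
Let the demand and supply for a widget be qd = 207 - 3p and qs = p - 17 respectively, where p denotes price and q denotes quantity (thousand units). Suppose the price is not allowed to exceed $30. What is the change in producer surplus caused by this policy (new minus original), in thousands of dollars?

-676

In a free market, 207 - 3p = p - 17 gives the equilibrium p* = 56, q* = 39.
Because the ceiling (30) lies below the market-clearing price, it is binding.
At p = 30: qd = 207 - 3·30 = 117 and qs = 30 - 17 = 13.
Producer surplus without the control is ½ · (56 - 17) · 39 = 760.5.
With the ceiling, producers sell 13 units at 30, so PS = ½ · (30 - 17) · 13 = 84.5.
Change in producer surplus = 84.5 - 760.5 = -676.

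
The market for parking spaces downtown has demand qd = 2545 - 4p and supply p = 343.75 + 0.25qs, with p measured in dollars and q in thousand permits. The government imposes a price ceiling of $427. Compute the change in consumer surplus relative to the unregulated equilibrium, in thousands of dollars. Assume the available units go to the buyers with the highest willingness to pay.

13041

Rearranging supply gives qs = 4p - 1375. Equilibrium: 2545 - 4p = 4p - 1375, so 3920 = 8p and p* = 490, q* = 585.
Since 427 < 490, the ceiling is binding.
At p = 427: qd = 2545 - 4·427 = 837 and qs = 4·427 - 1375 = 333.
Consumer surplus without the control is ½ · (636.25 - 490) · 585 = 42778.125.
With the ceiling, 333 units are sold at 427 (assume they go to the highest-value buyers). The demand price at q = 333 is 553, so CS = ½ · [(636.25 - 427) + (553 - 427)] · 333 = 55819.125.
Change in consumer surplus = 55819.125 - 42778.125 = 13041.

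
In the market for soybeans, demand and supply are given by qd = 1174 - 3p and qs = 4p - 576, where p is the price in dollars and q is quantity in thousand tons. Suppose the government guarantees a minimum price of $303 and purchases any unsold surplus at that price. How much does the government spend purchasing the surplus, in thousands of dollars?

In a free market, 1174 - 3p = 4p - 576 gives the equilibrium p* = 250, q* = 424.
The floor of 303 is above the equilibrium price 250, so it binds.
At p = 303: qd = 1174 - 3·303 = 265 and qs = 4·303 - 576 = 636.
Surplus = qs - qd = 371.
Government expenditure = surplus × support price = 371 × 303 = 112413.

112413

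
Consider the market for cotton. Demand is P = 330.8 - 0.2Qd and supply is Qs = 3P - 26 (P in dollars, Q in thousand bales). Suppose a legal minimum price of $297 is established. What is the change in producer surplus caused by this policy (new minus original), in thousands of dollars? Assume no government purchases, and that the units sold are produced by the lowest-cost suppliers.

-16834.5

Rearranging demand gives Qd = 1654 - 5P. Without the control the market clears where 1654 - 5P = 3P - 26, i.e. P* = 210 and Q* = 604.
Because the floor (297) lies above the market-clearing price, it is binding.
At P = 297: Qd = 1654 - 5·297 = 169 and Qs = 3·297 - 26 = 865.
Producer surplus without the control is ½ · (210 - 26/3) · 604 = 182408/3.
With the floor, 169 units are sold at 297. The supply price at Q = 169 is 65, so PS = ½ · [(297 - 26/3) + (297 - 65)] · 169 = 263809/6.
Change in producer surplus = 263809/6 - 182408/3 = -16834.5.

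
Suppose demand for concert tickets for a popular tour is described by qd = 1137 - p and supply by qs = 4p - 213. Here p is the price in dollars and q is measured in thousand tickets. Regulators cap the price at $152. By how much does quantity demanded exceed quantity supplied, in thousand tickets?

Without the control the market clears where 1137 - p = 4p - 213, i.e. p* = 270 and q* = 867.
The ceiling of 152 is below the equilibrium price 270, so it binds.
At p = 152: qd = 1137 - 152 = 985 and qs = 4·152 - 213 = 395.
Shortage = qd - qs = 985 - 395 = 590.

590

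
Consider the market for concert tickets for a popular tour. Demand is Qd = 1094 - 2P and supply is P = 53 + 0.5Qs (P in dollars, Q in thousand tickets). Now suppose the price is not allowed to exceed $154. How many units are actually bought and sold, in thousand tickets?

202

Rearranging supply gives Qs = 2P - 106. Without the control the market clears where 1094 - 2P = 2P - 106, i.e. P* = 300 and Q* = 494.
The ceiling of 154 is below the equilibrium price 300, so it binds.
At P = 154: Qd = 1094 - 2·154 = 786 and Qs = 2·154 - 106 = 202.
The quantity actually transacted is the short side, supply: 202.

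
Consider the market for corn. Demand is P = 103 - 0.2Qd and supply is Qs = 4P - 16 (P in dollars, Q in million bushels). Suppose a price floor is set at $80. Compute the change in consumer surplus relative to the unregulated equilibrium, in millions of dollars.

-3517.5

Rearranging demand gives Qd = 515 - 5P. In a free market, 515 - 5P = 4P - 16 gives the equilibrium P* = 59, Q* = 220.
Because the floor (80) lies above the market-clearing price, it is binding.
At P = 80: Qd = 515 - 5·80 = 115 and Qs = 4·80 - 16 = 304.
Consumer surplus without the control is ½ · (103 - 59) · 220 = 4840.
With the floor, consumers buy 115 units at 80, so CS = ½ · (103 - 80) · 115 = 1322.5.
Change in consumer surplus = 1322.5 - 4840 = -3517.5.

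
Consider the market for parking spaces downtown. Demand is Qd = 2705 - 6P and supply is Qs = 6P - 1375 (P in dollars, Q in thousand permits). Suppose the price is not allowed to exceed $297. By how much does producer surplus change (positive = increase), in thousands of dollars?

-23048

Setting quantity demanded equal to quantity supplied, 2705 - 6P = 6P - 1375, gives P* = 340 and Q* = 665.
Because the ceiling (297) lies below the market-clearing price, it is binding.
At P = 297: Qd = 2705 - 6·297 = 923 and Qs = 6·297 - 1375 = 407.
Producer surplus without the control is ½ · (340 - 1375/6) · 665 = 442225/12.
With the ceiling, producers sell 407 units at 297, so PS = ½ · (297 - 1375/6) · 407 = 165649/12.
Change in producer surplus = 165649/12 - 442225/12 = -23048.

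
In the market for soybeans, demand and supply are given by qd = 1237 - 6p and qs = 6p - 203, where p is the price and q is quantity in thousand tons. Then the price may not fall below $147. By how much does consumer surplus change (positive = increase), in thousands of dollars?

-11772

Setting quantity demanded equal to quantity supplied, 1237 - 6p = 6p - 203, gives p* = 120 and q* = 517.
The floor of 147 is above the equilibrium price 120, so it binds.
At p = 147: qd = 1237 - 6·147 = 355 and qs = 6·147 - 203 = 679.
Consumer surplus without the control is ½ · (1237/6 - 120) · 517 = 267289/12.
With the floor, consumers buy 355 units at 147, so CS = ½ · (1237/6 - 147) · 355 = 126025/12.
Change in consumer surplus = 126025/12 - 267289/12 = -11772.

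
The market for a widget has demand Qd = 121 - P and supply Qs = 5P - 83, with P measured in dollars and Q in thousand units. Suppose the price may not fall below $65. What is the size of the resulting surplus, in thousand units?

186

Equilibrium: 121 - P = 5P - 83, so 204 = 6P and P* = 34, Q* = 87.
Because the floor (65) lies above the market-clearing price, it is binding.
At P = 65: Qd = 121 - 65 = 56 and Qs = 5·65 - 83 = 242.
Surplus = Qs - Qd = 242 - 56 = 186.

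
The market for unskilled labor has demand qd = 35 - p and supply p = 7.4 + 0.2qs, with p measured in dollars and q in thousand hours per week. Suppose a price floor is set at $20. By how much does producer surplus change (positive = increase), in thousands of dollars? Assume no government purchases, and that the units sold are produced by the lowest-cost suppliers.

Rearranging supply gives qs = 5p - 37. In a free market, 35 - p = 5p - 37 gives the equilibrium p* = 12, q* = 23.
Since 20 > 12, the floor is binding.
At p = 20: qd = 35 - 20 = 15 and qs = 5·20 - 37 = 63.
Producer surplus without the control is ½ · (12 - 7.4) · 23 = 52.9.
With the floor, 15 units are sold at 20. The supply price at q = 15 is 10.4, so PS = ½ · [(20 - 7.4) + (20 - 10.4)] · 15 = 166.5.
Change in producer surplus = 166.5 - 52.9 = 113.6.

113.6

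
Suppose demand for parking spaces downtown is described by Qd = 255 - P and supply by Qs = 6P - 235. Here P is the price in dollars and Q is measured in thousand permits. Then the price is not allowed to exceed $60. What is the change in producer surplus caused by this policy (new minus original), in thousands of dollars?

Without the control the market clears where 255 - P = 6P - 235, i.e. P* = 70 and Q* = 185.
Since 60 < 70, the ceiling is binding.
At P = 60: Qd = 255 - 60 = 195 and Qs = 6·60 - 235 = 125.
Producer surplus without the control is ½ · (70 - 235/6) · 185 = 34225/12.
With the ceiling, producers sell 125 units at 60, so PS = ½ · (60 - 235/6) · 125 = 15625/12.
Change in producer surplus = 15625/12 - 34225/12 = -1550.

-1550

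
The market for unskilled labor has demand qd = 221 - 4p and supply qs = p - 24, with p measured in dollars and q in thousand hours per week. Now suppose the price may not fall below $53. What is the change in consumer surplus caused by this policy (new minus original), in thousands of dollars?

In a free market, 221 - 4p = p - 24 gives the equilibrium p* = 49, q* = 25.
The floor of 53 is above the equilibrium price 49, so it binds.
At p = 53: qd = 221 - 4·53 = 9 and qs = 53 - 24 = 29.
Consumer surplus without the control is ½ · (55.25 - 49) · 25 = 78.125.
With the floor, consumers buy 9 units at 53, so CS = ½ · (55.25 - 53) · 9 = 10.125.
Change in consumer surplus = 10.125 - 78.125 = -68.

-68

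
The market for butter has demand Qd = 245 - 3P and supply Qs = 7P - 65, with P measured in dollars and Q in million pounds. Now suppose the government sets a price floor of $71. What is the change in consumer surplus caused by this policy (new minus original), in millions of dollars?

In a free market, 245 - 3P = 7P - 65 gives the equilibrium P* = 31, Q* = 152.
The floor of 71 is above the equilibrium price 31, so it binds.
At P = 71: Qd = 245 - 3·71 = 32 and Qs = 7·71 - 65 = 432.
Consumer surplus without the control is ½ · (245/3 - 31) · 152 = 11552/3.
With the floor, consumers buy 32 units at 71, so CS = ½ · (245/3 - 71) · 32 = 512/3.
Change in consumer surplus = 512/3 - 11552/3 = -3680.

-3680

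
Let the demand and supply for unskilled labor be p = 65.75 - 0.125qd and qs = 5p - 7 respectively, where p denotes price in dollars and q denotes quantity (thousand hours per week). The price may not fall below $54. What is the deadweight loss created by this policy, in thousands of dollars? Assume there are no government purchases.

1757.6

Rearranging demand gives qd = 526 - 8p. Equilibrium: 526 - 8p = 5p - 7, so 533 = 13p and p* = 41, q* = 198.
Since 54 > 41, the floor is binding.
At p = 54: qd = 526 - 8·54 = 94 and qs = 5·54 - 7 = 263.
Quantity traded falls to 94. At q = 94 the demand price is (526 - 94)/8 = 54 and the supply price is (7 + 94)/5 = 20.2.
Deadweight loss = ½ · (54 - 20.2) · (198 - 94) = ½ · 33.8 · 104 = 1757.6.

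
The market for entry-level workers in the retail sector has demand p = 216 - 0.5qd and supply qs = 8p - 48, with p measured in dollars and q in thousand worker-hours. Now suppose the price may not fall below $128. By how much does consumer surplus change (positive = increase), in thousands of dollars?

-20480

Rearranging demand gives qd = 432 - 2p. In a free market, 432 - 2p = 8p - 48 gives the equilibrium p* = 48, q* = 336.
The floor of 128 is above the equilibrium price 48, so it binds.
At p = 128: qd = 432 - 2·128 = 176 and qs = 8·128 - 48 = 976.
Consumer surplus without the control is ½ · (216 - 48) · 336 = 28224.
With the floor, consumers buy 176 units at 128, so CS = ½ · (216 - 128) · 176 = 7744.
Change in consumer surplus = 7744 - 28224 = -20480.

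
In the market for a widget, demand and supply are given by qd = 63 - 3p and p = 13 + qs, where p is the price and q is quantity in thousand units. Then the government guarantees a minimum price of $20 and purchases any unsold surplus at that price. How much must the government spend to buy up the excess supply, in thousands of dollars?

80

Rearranging supply gives qs = p - 13. Without the control the market clears where 63 - 3p = p - 13, i.e. p* = 19 and q* = 6.
Since 20 > 19, the floor is binding.
At p = 20: qd = 63 - 3·20 = 3 and qs = 20 - 13 = 7.
Surplus = qs - qd = 4.
Government expenditure = surplus × support price = 4 × 20 = 80.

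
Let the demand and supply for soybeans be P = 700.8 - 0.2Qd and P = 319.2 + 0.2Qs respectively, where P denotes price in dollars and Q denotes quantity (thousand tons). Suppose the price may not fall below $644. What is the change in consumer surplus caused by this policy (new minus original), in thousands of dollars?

-82946

Rearranging demand gives Qd = 3504 - 5P; rearranging supply gives Qs = 5P - 1596. Without the control the market clears where 3504 - 5P = 5P - 1596, i.e. P* = 510 and Q* = 954.
Since 644 > 510, the floor is binding.
At P = 644: Qd = 3504 - 5·644 = 284 and Qs = 5·644 - 1596 = 1624.
Consumer surplus without the control is ½ · (700.8 - 510) · 954 = 91011.6.
With the floor, consumers buy 284 units at 644, so CS = ½ · (700.8 - 644) · 284 = 8065.6.
Change in consumer surplus = 8065.6 - 91011.6 = -82946.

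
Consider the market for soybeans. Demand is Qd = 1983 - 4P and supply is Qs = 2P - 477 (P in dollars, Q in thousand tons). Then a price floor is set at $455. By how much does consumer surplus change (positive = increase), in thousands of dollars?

-11385

In a free market, 1983 - 4P = 2P - 477 gives the equilibrium P* = 410, Q* = 343.
Because the floor (455) lies above the market-clearing price, it is binding.
At P = 455: Qd = 1983 - 4·455 = 163 and Qs = 2·455 - 477 = 433.
Consumer surplus without the control is ½ · (495.75 - 410) · 343 = 14706.125.
With the floor, consumers buy 163 units at 455, so CS = ½ · (495.75 - 455) · 163 = 3321.125.
Change in consumer surplus = 3321.125 - 14706.125 = -11385.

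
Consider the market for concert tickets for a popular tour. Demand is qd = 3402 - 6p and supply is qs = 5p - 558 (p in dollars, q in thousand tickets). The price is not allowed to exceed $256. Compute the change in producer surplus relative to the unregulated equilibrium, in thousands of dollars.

-102128

In a free market, 3402 - 6p = 5p - 558 gives the equilibrium p* = 360, q* = 1242.
Since 256 < 360, the ceiling is binding.
At p = 256: qd = 3402 - 6·256 = 1866 and qs = 5·256 - 558 = 722.
Producer surplus without the control is ½ · (360 - 111.6) · 1242 = 154256.4.
With the ceiling, producers sell 722 units at 256, so PS = ½ · (256 - 111.6) · 722 = 52128.4.
Change in producer surplus = 52128.4 - 154256.4 = -102128.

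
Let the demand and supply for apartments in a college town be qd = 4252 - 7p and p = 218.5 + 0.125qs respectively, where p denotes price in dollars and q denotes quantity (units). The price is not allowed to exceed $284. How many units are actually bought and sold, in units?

524

Rearranging supply gives qs = 8p - 1748. In a free market, 4252 - 7p = 8p - 1748 gives the equilibrium p* = 400, q* = 1452.
Since 284 < 400, the ceiling is binding.
At p = 284: qd = 4252 - 7·284 = 2264 and qs = 8·284 - 1748 = 524.
The quantity actually transacted is the short side, supply: 524.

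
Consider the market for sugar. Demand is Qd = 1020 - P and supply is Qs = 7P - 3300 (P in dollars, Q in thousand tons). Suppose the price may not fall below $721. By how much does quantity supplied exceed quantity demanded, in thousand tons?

Without the control the market clears where 1020 - P = 7P - 3300, i.e. P* = 540 and Q* = 480.
Since 721 > 540, the floor is binding.
At P = 721: Qd = 1020 - 721 = 299 and Qs = 7·721 - 3300 = 1747.
Surplus = Qs - Qd = 1747 - 299 = 1448.

1448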